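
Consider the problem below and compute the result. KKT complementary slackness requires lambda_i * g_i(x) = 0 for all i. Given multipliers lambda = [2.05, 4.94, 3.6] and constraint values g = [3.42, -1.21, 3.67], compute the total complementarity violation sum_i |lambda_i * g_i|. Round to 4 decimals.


KKT complementary slackness check:
lambda_1 * g_1 = 2.05 * 3.42 = 7.011
lambda_2 * g_2 = 4.94 * -1.21 = -5.9774
lambda_3 * g_3 = 3.6 * 3.67 = 13.212
Total violation = 7.011 + 5.9774 + 13.212 = 26.2004


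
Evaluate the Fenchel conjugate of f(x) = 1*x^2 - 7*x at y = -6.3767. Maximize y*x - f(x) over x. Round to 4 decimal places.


f*(y) = sup_x {y*x - a*x^2 - b*x} = sup_x {(y-b)*x - a*x^2}
FOC: (y - b) - 2a*x = 0 => x* = (y - b)/(2a)
x* = (-6.3767 + 7)/(2*1) = 0.3117
f*(-6.3767) = (y-b)^2/(4a) = (-6.3767 + 7)^2/(4*1)
= 0.3885/4 = 0.0971


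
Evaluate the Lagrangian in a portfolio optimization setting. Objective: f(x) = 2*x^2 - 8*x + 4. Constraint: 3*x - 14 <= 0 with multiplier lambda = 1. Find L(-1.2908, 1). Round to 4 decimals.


Step 1: Evaluate f(x).
f(-1.2908) = 2*(-1.2908)^2 - 8*(-1.2908) + 4 = 17.6587
Step 2: Evaluate g(x).
g(-1.2908) = 3*-1.2908 - 14 = -17.8724
Step 3: Compute Lagrangian.
L = 17.6587 + 1*-17.8724 = -0.2137


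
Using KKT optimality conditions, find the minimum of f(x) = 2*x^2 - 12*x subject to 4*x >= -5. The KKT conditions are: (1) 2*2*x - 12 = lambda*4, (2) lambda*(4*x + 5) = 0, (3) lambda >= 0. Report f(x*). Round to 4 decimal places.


Step 1: Try lambda = 0 (constraint inactive).
Stationarity: 2*2*x - 12 = 0
x* = 12/(2*2) = 3.0
Check constraint: 4*3.0 = 12.0 >= -5 -- satisfied.
Step 2: Compute optimal value.
f(x*) = 2*3.0^2 - 12*3.0 = -18.0


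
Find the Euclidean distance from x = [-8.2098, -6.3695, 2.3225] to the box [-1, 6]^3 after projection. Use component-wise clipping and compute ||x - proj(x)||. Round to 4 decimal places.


Project each component onto [-1, 6].
clip(-8.2098) = -1.0, clip(-6.3695) = -1.0, clip(2.3225) = 2.3225
Projection = [-1.0, -1.0, 2.3225]
Squared diffs: [51.9812, 28.8315, 0.0]
Distance = sqrt(80.8127) = 8.9896


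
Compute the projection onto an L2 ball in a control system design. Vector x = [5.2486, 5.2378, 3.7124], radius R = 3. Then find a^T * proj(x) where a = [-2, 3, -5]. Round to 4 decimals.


Step 1: Compute ||x|| (intermediates to 6 decimals).
||x|| = sqrt(5.2486^2 + 5.2378^2 + 3.7124^2) = 8.292422
Step 2: Project.
Since ||x|| > R, scale = R/||x|| = 3/8.292422 = 0.361776, proj(x) = scale * x
proj(x) = [1.898818, 1.89491, 1.343057]
Step 3: Dot product.
a^T * proj(x) = -2*1.898818 + 3*1.89491 - 5*1.343057 = -4.8282


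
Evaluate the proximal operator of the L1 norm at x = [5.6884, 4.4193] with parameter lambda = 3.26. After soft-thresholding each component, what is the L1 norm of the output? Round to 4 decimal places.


Soft-thresholding with lambda = 3.26:
prox(5.6884) = sign(5.6884)*max(|5.6884| - 3.26, 0) = 2.4284
prox(4.4193) = sign(4.4193)*max(|4.4193| - 3.26, 0) = 1.1593
prox(x) = [2.4284, 1.1593]
||prox(x)||_1 = 2.4284 + 1.1593 = 3.5877


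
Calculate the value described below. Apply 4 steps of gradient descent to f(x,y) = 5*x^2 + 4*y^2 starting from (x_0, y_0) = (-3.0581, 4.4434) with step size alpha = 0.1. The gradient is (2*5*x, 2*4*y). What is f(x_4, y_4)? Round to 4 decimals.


Gradient descent on f(x,y) = 5*x^2 + 4*y^2.
Starting point: (-3.0581, 4.4434), alpha = 0.1
Step 1: grad_x = 2*5*-3.0581 = -30.581, grad_y = 2*4*4.4434 = 35.5472
  x_1 = -3.0581 - 0.1*-30.581 = 0.0
  y_1 = 4.4434 - 0.1*35.5472 = 0.8887
Step 2: grad_x = 2*5*0.0 = 0.0, grad_y = 2*4*0.8887 = 7.1094
  x_2 = 0.0 - 0.1*0.0 = 0.0
  y_2 = 0.8887 - 0.1*7.1094 = 0.1777
Step 3: grad_x = 2*5*0.0 = 0.0, grad_y = 2*4*0.1777 = 1.4219
  x_3 = 0.0 - 0.1*0.0 = 0.0
  y_3 = 0.1777 - 0.1*1.4219 = 0.0355
Step 4: grad_x = 2*5*0.0 = 0.0, grad_y = 2*4*0.0355 = 0.2844
  x_4 = 0.0 - 0.1*0.0 = 0.0
  y_4 = 0.0355 - 0.1*0.2844 = 0.0071
f(0.0, 0.0071) = 5*0.0^2 + 4*0.0071^2 = 0.0002


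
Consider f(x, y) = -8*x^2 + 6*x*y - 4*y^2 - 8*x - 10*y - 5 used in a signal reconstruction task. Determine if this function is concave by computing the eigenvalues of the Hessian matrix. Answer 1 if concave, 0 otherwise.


The Hessian of f(x,y) = -8*x^2 + 6*x*y - 4*y^2 - 8*x - 10*y - 5 is:
H = [[-16, 6], [6, -8]]
Trace = -16 - 8 = -24
Determinant = -16*-8 - (6)^2 = 92
Discriminant = (-24)^2 - 4*92 = 208.0
Eigenvalues: lambda_1 = -19.2111, lambda_2 = -4.7889
The function is concave.

1


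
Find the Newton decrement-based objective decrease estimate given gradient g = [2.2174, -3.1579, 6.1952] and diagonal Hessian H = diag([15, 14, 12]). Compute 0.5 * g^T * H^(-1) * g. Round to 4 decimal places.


Step 1: H is diagonal, so H^(-1) * g = [0.1478, -0.2256, 0.5163].
Step 2: g^T H^(-1) g = sum_i g_i^2 / H_ii
  = (2.2174)^2/15 + (-3.1579)^2/14 + (6.1952)^2/12
  = 0.3278 + 0.7123 + 3.1984 = 4.2385
Step 3: Objective decrease = 0.5 * g^T H^(-1) g = 2.1192


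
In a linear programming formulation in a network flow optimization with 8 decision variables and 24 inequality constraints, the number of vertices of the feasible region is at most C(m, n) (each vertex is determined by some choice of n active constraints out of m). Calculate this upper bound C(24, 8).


Each vertex corresponds to some choice of n active constraints out of m, so the number of vertices is at most C(m, n) = m! / (n!(m-n)!).
m = 24, n = 8
Numerator: 24 * 23 * 22 * 21 * 20 * 19 * 18 * 17
Denominator: 8! = 40320
C(24, 8) = 735471


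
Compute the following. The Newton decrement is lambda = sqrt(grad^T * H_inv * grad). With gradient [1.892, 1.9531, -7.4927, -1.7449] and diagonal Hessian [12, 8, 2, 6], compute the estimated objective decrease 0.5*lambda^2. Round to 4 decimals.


Step 1: H is diagonal, so H^(-1) * g = [0.1577, 0.2441, -3.7464, -0.2908].
Step 2: g^T H^(-1) g = sum_i g_i^2 / H_ii
  = (1.892)^2/12 + (1.9531)^2/8 + (-7.4927)^2/2 + (-1.7449)^2/6
  = 0.2983 + 0.4768 + 28.0703 + 0.5074 = 29.3529
Step 3: Objective decrease = 0.5 * g^T H^(-1) g = 14.6764


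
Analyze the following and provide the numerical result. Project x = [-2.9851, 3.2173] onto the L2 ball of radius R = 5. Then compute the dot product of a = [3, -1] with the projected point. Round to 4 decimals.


Step 1: Compute ||x|| (intermediates to 6 decimals).
||x|| = sqrt((-2.9851)^2 + 3.2173^2) = 4.388831
Step 2: Project.
Since ||x|| <= R, proj = x (no scaling needed).
proj(x) = [-2.9851, 3.2173]
Step 3: Dot product.
a^T * proj(x) = 3*(-2.9851) - 1*3.2173 = -12.1726


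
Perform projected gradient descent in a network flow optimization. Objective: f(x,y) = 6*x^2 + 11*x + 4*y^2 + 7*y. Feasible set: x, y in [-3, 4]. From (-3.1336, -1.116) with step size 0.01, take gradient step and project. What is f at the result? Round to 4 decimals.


Step 1: Compute gradient at (-3.1336, -1.116).
grad_x = 2*6*-3.1336 + 11 = -26.6032
grad_y = 2*4*-1.116 + 7 = -1.928
Step 2: Gradient step.
x_raw = -3.1336 - 0.01*-26.6032 = -2.8676
y_raw = -1.116 - 0.01*-1.928 = -1.0967
Step 3: Project onto [-3, 4].
x_proj = clip(-2.8676) = -2.8676
y_proj = clip(-1.0967) = -1.0967
Step 4: Evaluate f.
f(-2.8676, -1.0967) = 14.9286


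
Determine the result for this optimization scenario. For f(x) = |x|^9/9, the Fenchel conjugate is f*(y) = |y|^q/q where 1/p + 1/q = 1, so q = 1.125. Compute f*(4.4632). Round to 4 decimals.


The conjugate exponent q satisfies 1/p + 1/q = 1.
p = 9, so q = 9/(9 - 1) = 1.125
|y|^q = 4.4632^1.125 = 5.3809
f*(4.4632) = 5.3809 / 1.125 = 4.783


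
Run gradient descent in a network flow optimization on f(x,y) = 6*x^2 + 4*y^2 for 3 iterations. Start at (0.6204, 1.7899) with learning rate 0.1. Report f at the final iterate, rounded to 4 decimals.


Gradient descent on f(x,y) = 6*x^2 + 4*y^2.
Starting point: (0.6204, 1.7899), alpha = 0.1
Step 1: grad_x = 2*6*0.6204 = 7.4448, grad_y = 2*4*1.7899 = 14.3192
  x_1 = 0.6204 - 0.1*7.4448 = -0.1241
  y_1 = 1.7899 - 0.1*14.3192 = 0.358
Step 2: grad_x = 2*6*-0.1241 = -1.489, grad_y = 2*4*0.358 = 2.8638
  x_2 = -0.1241 - 0.1*-1.489 = 0.0248
  y_2 = 0.358 - 0.1*2.8638 = 0.0716
Step 3: grad_x = 2*6*0.0248 = 0.2978, grad_y = 2*4*0.0716 = 0.5728
  x_3 = 0.0248 - 0.1*0.2978 = -0.005
  y_3 = 0.0716 - 0.1*0.5728 = 0.0143
f(-0.005, 0.0143) = 6*(-0.005)^2 + 4*0.0143^2 = 0.001


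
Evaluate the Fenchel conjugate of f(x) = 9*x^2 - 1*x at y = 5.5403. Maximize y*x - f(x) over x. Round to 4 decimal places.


f*(y) = sup_x {y*x - a*x^2 - b*x} = sup_x {(y-b)*x - a*x^2}
FOC: (y - b) - 2a*x = 0 => x* = (y - b)/(2a)
x* = (5.5403 + 1)/(2*9) = 0.3634
f*(5.5403) = (y-b)^2/(4a) = (5.5403 + 1)^2/(4*9)
= 42.7755/36 = 1.1882


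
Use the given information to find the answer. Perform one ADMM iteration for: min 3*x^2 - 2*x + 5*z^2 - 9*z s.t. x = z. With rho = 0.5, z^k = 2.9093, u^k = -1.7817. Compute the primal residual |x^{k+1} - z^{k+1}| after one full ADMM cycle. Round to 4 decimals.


ADMM iteration with rho = 0.5, z^k = 2.9093, u^k = -1.7817
Step 1: x-update.
Minimize 3*x^2 - 2*x + (0.5/2)*(x - 2.9093 - 1.7817)^2
FOC: (2*3 + 0.5)*x = 2 + 0.5*(2.9093 + 1.7817)
x^{k+1} = 0.6685
Step 2: z-update.
Minimize 5*z^2 - 9*z + (0.5/2)*(0.6685 - z - 1.7817)^2
FOC: (2*5 + 0.5)*z = 9 + 0.5*(0.6685 - 1.7817)
z^{k+1} = 0.8041
Step 3: u-update.
u^{k+1} = -1.7817 + 0.6685 - 0.8041 = -1.9173
Step 4: Primal residual = |0.6685 - 0.8041| = 0.1356


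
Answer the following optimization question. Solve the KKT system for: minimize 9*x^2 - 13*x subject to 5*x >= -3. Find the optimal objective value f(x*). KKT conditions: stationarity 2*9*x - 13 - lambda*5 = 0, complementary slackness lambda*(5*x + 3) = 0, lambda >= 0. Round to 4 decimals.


Step 1: Try lambda = 0 (constraint inactive).
Stationarity: 2*9*x - 13 = 0
x* = 13/(2*9) = 13/18 = 0.7222 (rounded; the exact value 13/18 is used below)
Check constraint: 5*0.7222 = 3.611 >= -3 -- satisfied.
Step 2: Compute optimal value.
f(x*) = 9*(13/18)^2 - 13*(13/18) = -4.6944


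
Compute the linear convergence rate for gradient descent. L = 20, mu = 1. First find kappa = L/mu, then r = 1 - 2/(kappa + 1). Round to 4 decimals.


Step 1: Compute the condition number.
kappa = L/mu = 20/1 = 20.0
Step 2: Compute the convergence rate.
r = 1 - 2/(kappa + 1) = 1 - 2*mu/(L + mu) = (L - mu)/(L + mu) = 19/21 = 0.9048


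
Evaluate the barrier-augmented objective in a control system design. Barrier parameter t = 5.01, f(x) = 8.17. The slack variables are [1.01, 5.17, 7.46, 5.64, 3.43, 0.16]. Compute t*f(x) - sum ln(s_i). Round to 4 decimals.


Step 1: Compute log-barrier.
ln values: [0.01, 1.6429, 2.0096, 1.7299, 1.2326, -1.8326]
phi = -(0.01 + 1.6429 + 2.0096 + 1.7299 + 1.2326 - 1.8326) = -4.7922
Step 2: Compute augmented objective.
t*f(x) = 5.01*8.17 = 40.9317
Total = 40.9317 - 4.7922 = 36.1395


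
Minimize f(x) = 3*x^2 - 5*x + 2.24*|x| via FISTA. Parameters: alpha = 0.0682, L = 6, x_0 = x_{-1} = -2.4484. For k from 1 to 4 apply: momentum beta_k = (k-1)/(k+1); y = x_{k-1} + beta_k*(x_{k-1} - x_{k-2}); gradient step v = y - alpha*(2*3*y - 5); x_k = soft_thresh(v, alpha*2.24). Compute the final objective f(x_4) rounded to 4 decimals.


FISTA on f(x) = 3*x^2 - 5*x + 2.24*|x|
L = 6, alpha = 0.0682
Iteration 1: beta = 0.0, y = -2.4484 + 0.0*(-2.4484 + 2.4484) = -2.4484
  grad(y) = -19.6904, v = y - alpha*grad = -1.1055
  prox(v) = soft_thresh(-1.1055, 0.1528) = -0.9527
Iteration 2: beta = 0.3333, y = -0.9527 + 0.3333*(-0.9527 + 2.4484) = -0.4542
  grad(y) = -7.7252, v = y - alpha*grad = 0.0727
  prox(v) = soft_thresh(0.0727, 0.1528) = 0.0
Iteration 3: beta = 0.5, y = 0.0 + 0.5*(0.0 + 0.9527) = 0.4764
  grad(y) = -2.1418, v = y - alpha*grad = 0.6224
  prox(v) = soft_thresh(0.6224, 0.1528) = 0.4697
Iteration 4: beta = 0.6, y = 0.4697 + 0.6*(0.4697 - 0.0) = 0.7515
  grad(y) = -0.4911, v = y - alpha*grad = 0.785
  prox(v) = soft_thresh(0.785, 0.1528) = 0.6322
f(x_4) = 3*0.6322^2 - 5*0.6322 + 2.24*|0.6322| = -0.5458


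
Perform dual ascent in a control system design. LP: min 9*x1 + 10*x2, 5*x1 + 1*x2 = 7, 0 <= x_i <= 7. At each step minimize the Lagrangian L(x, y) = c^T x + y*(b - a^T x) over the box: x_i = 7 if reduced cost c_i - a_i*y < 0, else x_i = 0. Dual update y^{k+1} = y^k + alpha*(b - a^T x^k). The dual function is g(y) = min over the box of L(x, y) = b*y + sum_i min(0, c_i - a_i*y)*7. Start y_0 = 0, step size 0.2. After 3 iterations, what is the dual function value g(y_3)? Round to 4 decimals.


Dual ascent for LP: min 9*x1 + 10*x2, 5*x1 + 1*x2 = 7, 0 <= x_i <= 7
Step 1: y^k = 0.0, reduced costs: (9.0, 10.0)
  x^k = (0.0, 0.0), subgradient = b - a^T x = 7.0
  y^{k+1} = 0.0 + 0.2*7.0 = 1.4
Step 2: y^k = 1.4, reduced costs: (2.0, 8.6)
  x^k = (0.0, 0.0), subgradient = b - a^T x = 7.0
  y^{k+1} = 1.4 + 0.2*7.0 = 2.8
Step 3: y^k = 2.8, reduced costs: (-5.0, 7.2)
  x^k = (7.0, 0.0), subgradient = b - a^T x = -28.0
  y^{k+1} = 2.8 + 0.2*-28.0 = -2.8
Dual objective at y_3 = -2.8: reduced costs (23.0, 12.8), box minimizer x = (0.0, 0.0)
g(y_3) = b*y + (c1 - a1*y)*x1 + (c2 - a2*y)*x2 = 7*(-2.8) + 23.0*0.0 + 12.8*0.0 = -19.6 + 0.0 + 0.0 = -19.6


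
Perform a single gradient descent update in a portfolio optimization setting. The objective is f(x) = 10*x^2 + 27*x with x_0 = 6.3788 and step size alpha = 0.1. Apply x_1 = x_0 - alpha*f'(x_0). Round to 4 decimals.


We compute the gradient at x_0 and apply the update.
f'(x) = 20*x + 27
f'(6.3788) = 20*6.3788 + 27 = 154.576
x_1 = 6.3788 - 0.1*154.576 = -9.0788


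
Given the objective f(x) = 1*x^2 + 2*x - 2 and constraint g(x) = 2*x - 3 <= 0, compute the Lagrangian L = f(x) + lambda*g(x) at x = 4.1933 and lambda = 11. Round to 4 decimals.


Step 1: Evaluate f(x).
f(4.1933) = 1*4.1933^2 + 2*4.1933 - 2 = 23.9704
Step 2: Evaluate g(x).
g(4.1933) = 2*4.1933 - 3 = 5.3866
Step 3: Compute Lagrangian.
L = 23.9704 + 11*5.3866 = 83.223


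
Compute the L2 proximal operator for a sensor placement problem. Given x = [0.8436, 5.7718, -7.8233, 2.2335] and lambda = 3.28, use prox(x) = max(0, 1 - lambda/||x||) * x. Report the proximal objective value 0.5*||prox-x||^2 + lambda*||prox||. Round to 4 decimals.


Step 1: Compute ||x||.
||x|| = 10.0109
Step 2: Compute scaling factor.
scale = max(0, 1 - 3.28/10.0109) = 0.6724
Step 3: prox(x) = [0.5672, 3.8807, -5.26, 1.5017]
||prox(x)|| = 6.7309
Step 4: Proximal objective.
0.5*||prox-x||^2 = 5.3792
lambda*||prox|| = 22.0774
Total = 27.4565


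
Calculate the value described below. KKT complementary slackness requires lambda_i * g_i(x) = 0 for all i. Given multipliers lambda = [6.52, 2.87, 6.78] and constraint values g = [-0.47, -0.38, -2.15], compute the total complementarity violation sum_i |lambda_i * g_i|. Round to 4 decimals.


KKT complementary slackness check:
lambda_1 * g_1 = 6.52 * -0.47 = -3.0644
lambda_2 * g_2 = 2.87 * -0.38 = -1.0906
lambda_3 * g_3 = 6.78 * -2.15 = -14.577
Total violation = 3.0644 + 1.0906 + 14.577 = 18.732


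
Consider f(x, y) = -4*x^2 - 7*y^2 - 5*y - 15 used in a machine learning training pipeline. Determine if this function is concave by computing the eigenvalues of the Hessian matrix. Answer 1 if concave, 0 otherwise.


The Hessian of f(x,y) = -4*x^2 - 7*y^2 - 5*y - 15 is:
H = [[-8, 0], [0, -14]]
Trace = -8 - 14 = -22
Determinant = -8*-14 - (0)^2 = 112
Discriminant = (-22)^2 - 4*112 = 36.0
Eigenvalues: lambda_1 = -14.0, lambda_2 = -8.0
The function is concave.

1


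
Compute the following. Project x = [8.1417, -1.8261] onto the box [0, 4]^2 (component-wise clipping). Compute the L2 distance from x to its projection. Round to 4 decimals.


Project each component onto [0, 4].
clip(8.1417) = 4.0, clip(-1.8261) = 0.0
Projection = [4.0, 0.0]
Squared diffs: [17.1537, 3.3346]
Distance = sqrt(20.4883) = 4.5264


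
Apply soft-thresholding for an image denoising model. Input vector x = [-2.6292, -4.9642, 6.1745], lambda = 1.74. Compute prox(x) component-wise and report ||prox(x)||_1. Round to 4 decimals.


Soft-thresholding with lambda = 1.74:
prox(-2.6292) = sign(-2.6292)*max(|-2.6292| - 1.74, 0) = -0.8892
prox(-4.9642) = sign(-4.9642)*max(|-4.9642| - 1.74, 0) = -3.2242
prox(6.1745) = sign(6.1745)*max(|6.1745| - 1.74, 0) = 4.4345
prox(x) = [-0.8892, -3.2242, 4.4345]
||prox(x)||_1 = 0.8892 + 3.2242 + 4.4345 = 8.5479


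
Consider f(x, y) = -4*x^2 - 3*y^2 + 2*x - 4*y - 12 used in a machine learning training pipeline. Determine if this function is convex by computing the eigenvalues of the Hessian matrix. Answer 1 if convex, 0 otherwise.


The Hessian of f(x,y) = -4*x^2 - 3*y^2 + 2*x - 4*y - 12 is:
H = [[-8, 0], [0, -6]]
Trace = -8 - 6 = -14
Determinant = -8*-6 - (0)^2 = 48
Discriminant = (-14)^2 - 4*48 = 4.0
Eigenvalues: lambda_1 = -8.0, lambda_2 = -6.0
The function is not convex.

0


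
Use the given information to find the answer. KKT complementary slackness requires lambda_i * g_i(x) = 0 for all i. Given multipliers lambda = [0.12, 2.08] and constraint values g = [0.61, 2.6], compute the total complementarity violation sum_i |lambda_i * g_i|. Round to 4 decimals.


KKT complementary slackness check:
lambda_1 * g_1 = 0.12 * 0.61 = 0.0732
lambda_2 * g_2 = 2.08 * 2.6 = 5.408
Total violation = 0.0732 + 5.408 = 5.4812


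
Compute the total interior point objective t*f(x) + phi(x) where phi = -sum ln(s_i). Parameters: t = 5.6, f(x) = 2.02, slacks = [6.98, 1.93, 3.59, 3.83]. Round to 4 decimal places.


Step 1: Compute log-barrier.
ln values: [1.943, 0.6575, 1.2782, 1.3429]
phi = -(1.943 + 0.6575 + 1.2782 + 1.3429) = -5.2216
Step 2: Compute augmented objective.
t*f(x) = 5.6*2.02 = 11.312
Total = 11.312 - 5.2216 = 6.0904


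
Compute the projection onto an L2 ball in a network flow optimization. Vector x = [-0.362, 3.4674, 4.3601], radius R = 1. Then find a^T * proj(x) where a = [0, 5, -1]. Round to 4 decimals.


Step 1: Compute ||x|| (intermediates to 6 decimals).
||x|| = sqrt((-0.362)^2 + 3.4674^2 + 4.3601^2) = 5.582506
Step 2: Project.
Since ||x|| > R, scale = R/||x|| = 1/5.582506 = 0.179131, proj(x) = scale * x
proj(x) = [-0.064845, 0.621119, 0.781029]
Step 3: Dot product.
a^T * proj(x) = 0*(-0.064845) + 5*0.621119 - 1*0.781029 = 2.3246


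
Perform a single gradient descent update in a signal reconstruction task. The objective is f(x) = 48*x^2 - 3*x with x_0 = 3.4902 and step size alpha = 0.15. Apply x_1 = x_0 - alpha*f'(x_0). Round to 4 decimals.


We compute the gradient at x_0 and apply the update.
f'(x) = 96*x - 3
f'(3.4902) = 96*3.4902 - 3 = 332.0592
x_1 = 3.4902 - 0.15*332.0592 = -46.3187


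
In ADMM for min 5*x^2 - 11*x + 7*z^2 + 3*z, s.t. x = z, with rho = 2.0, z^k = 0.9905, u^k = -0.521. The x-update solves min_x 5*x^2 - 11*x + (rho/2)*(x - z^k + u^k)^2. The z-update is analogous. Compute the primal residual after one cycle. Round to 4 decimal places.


ADMM iteration with rho = 2.0, z^k = 0.9905, u^k = -0.521
Step 1: x-update.
Minimize 5*x^2 - 11*x + (2.0/2)*(x - 0.9905 - 0.521)^2
FOC: (2*5 + 2.0)*x = 11 + 2.0*(0.9905 + 0.521)
x^{k+1} = 1.1686
Step 2: z-update.
Minimize 7*z^2 + 3*z + (2.0/2)*(1.1686 - z - 0.521)^2
FOC: (2*7 + 2.0)*z = -3 + 2.0*(1.1686 - 0.521)
z^{k+1} = -0.1066
Step 3: u-update.
u^{k+1} = -0.521 + 1.1686 + 0.1066 = 0.7541
Step 4: Primal residual = |1.1686 + 0.1066| = 1.2751


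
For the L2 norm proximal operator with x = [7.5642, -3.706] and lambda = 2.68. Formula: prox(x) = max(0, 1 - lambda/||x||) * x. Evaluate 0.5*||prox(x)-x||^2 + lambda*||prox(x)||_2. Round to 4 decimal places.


Step 1: Compute ||x||.
||x|| = 8.4233
Step 2: Compute scaling factor.
scale = max(0, 1 - 2.68/8.4233) = 0.6818
Step 3: prox(x) = [5.1575, -2.5269]
||prox(x)|| = 5.7433
Step 4: Proximal objective.
0.5*||prox-x||^2 = 3.5912
lambda*||prox|| = 15.392
Total = 18.9832


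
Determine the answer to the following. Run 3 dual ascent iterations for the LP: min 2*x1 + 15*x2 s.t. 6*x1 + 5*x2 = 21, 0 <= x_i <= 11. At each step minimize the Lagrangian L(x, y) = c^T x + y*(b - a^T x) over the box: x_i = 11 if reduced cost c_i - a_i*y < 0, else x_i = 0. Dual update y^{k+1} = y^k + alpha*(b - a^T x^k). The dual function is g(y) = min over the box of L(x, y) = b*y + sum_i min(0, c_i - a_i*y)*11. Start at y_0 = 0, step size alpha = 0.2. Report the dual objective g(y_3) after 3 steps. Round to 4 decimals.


Dual ascent for LP: min 2*x1 + 15*x2, 6*x1 + 5*x2 = 21, 0 <= x_i <= 11
Step 1: y^k = 0.0, reduced costs: (2.0, 15.0)
  x^k = (0.0, 0.0), subgradient = b - a^T x = 21.0
  y^{k+1} = 0.0 + 0.2*21.0 = 4.2
Step 2: y^k = 4.2, reduced costs: (-23.2, -6.0)
  x^k = (11.0, 11.0), subgradient = b - a^T x = -100.0
  y^{k+1} = 4.2 + 0.2*-100.0 = -15.8
Step 3: y^k = -15.8, reduced costs: (96.8, 94.0)
  x^k = (0.0, 0.0), subgradient = b - a^T x = 21.0
  y^{k+1} = -15.8 + 0.2*21.0 = -11.6
Dual objective at y_3 = -11.6: reduced costs (71.6, 73.0), box minimizer x = (0.0, 0.0)
g(y_3) = b*y + (c1 - a1*y)*x1 + (c2 - a2*y)*x2 = 21*(-11.6) + 71.6*0.0 + 73.0*0.0 = -243.6 + 0.0 + 0.0 = -243.6


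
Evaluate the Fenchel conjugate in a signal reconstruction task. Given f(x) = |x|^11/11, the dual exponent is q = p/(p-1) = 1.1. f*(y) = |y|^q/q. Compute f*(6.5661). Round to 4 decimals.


The conjugate exponent q satisfies 1/p + 1/q = 1.
p = 11, so q = 11/(11 - 1) = 1.1
|y|^q = 6.5661^1.1 = 7.9257
f*(6.5661) = 7.9257 / 1.1 = 7.2052


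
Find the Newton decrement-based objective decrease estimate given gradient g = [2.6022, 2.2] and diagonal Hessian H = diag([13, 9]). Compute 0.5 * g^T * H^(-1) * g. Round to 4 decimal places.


Step 1: H is diagonal, so H^(-1) * g = [0.2002, 0.2444].
Step 2: g^T H^(-1) g = sum_i g_i^2 / H_ii
  = (2.6022)^2/13 + (2.2)^2/9
  = 0.5209 + 0.5378 = 1.0587
Step 3: Objective decrease = 0.5 * g^T H^(-1) g = 0.5293


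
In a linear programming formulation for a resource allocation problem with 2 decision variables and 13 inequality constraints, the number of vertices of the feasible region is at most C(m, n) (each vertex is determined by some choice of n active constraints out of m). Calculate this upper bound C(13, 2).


Each vertex corresponds to some choice of n active constraints out of m, so the number of vertices is at most C(m, n) = m! / (n!(m-n)!).
m = 13, n = 2
Numerator: 13 * 12
Denominator: 2! = 2
C(13, 2) = 78


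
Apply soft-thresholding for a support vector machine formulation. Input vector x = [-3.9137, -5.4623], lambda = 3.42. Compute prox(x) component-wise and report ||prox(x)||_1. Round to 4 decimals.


Soft-thresholding with lambda = 3.42:
prox(-3.9137) = sign(-3.9137)*max(|-3.9137| - 3.42, 0) = -0.4937
prox(-5.4623) = sign(-5.4623)*max(|-5.4623| - 3.42, 0) = -2.0423
prox(x) = [-0.4937, -2.0423]
||prox(x)||_1 = 0.4937 + 2.0423 = 2.536


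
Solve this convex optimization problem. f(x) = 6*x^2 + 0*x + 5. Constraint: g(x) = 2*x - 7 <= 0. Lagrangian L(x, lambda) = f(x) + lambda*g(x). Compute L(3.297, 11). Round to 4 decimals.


Step 1: Evaluate f(x).
f(3.297) = 6*3.297^2 + 0*3.297 + 5 = 70.2213
Step 2: Evaluate g(x).
g(3.297) = 2*3.297 - 7 = -0.406
Step 3: Compute Lagrangian.
L = 70.2213 + 11*-0.406 = 65.7553


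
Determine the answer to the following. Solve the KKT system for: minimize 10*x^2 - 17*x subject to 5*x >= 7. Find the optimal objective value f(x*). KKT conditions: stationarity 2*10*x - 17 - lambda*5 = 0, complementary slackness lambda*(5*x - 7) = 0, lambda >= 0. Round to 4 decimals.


Step 1: Try lambda = 0 (constraint inactive).
x_unc = 17/(2*10) = 0.85
Check: 5*0.85 = 4.25 < 7 -- violated!
Step 2: Constraint must be active: 5*x = 7
x* = 7/5 = 1.4
lambda = (2*10*1.4 - 17)/5 = 2.2
Step 3: Compute optimal value.
f(x*) = 10*1.4^2 - 17*1.4 = -4.2


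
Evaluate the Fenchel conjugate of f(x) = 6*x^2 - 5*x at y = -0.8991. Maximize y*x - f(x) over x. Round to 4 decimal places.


f*(y) = sup_x {y*x - a*x^2 - b*x} = sup_x {(y-b)*x - a*x^2}
FOC: (y - b) - 2a*x = 0 => x* = (y - b)/(2a)
x* = (-0.8991 + 5)/(2*6) = 0.3417
f*(-0.8991) = (y-b)^2/(4a) = (-0.8991 + 5)^2/(4*6)
= 16.8174/24 = 0.7007


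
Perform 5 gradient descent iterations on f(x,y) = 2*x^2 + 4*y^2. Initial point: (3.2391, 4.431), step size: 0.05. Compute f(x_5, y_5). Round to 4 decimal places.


Gradient descent on f(x,y) = 2*x^2 + 4*y^2.
Starting point: (3.2391, 4.431), alpha = 0.05
Step 1: grad_x = 2*2*3.2391 = 12.9564, grad_y = 2*4*4.431 = 35.448
  x_1 = 3.2391 - 0.05*12.9564 = 2.5913
  y_1 = 4.431 - 0.05*35.448 = 2.6586
Step 2: grad_x = 2*2*2.5913 = 10.3651, grad_y = 2*4*2.6586 = 21.2688
  x_2 = 2.5913 - 0.05*10.3651 = 2.073
  y_2 = 2.6586 - 0.05*21.2688 = 1.5952
Step 3: grad_x = 2*2*2.073 = 8.2921, grad_y = 2*4*1.5952 = 12.7613
  x_3 = 2.073 - 0.05*8.2921 = 1.6584
  y_3 = 1.5952 - 0.05*12.7613 = 0.9571
Step 4: grad_x = 2*2*1.6584 = 6.6337, grad_y = 2*4*0.9571 = 7.6568
  x_4 = 1.6584 - 0.05*6.6337 = 1.3267
  y_4 = 0.9571 - 0.05*7.6568 = 0.5743
Step 5: grad_x = 2*2*1.3267 = 5.3069, grad_y = 2*4*0.5743 = 4.5941
  x_5 = 1.3267 - 0.05*5.3069 = 1.0614
  y_5 = 0.5743 - 0.05*4.5941 = 0.3446
f(1.0614, 0.3446) = 2*1.0614^2 + 4*0.3446^2 = 2.728


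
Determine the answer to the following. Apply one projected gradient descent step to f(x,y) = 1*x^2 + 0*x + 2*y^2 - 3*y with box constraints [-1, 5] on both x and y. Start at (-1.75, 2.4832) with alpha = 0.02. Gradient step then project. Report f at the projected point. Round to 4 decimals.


Step 1: Compute gradient at (-1.75, 2.4832).
grad_x = 2*1*-1.75 + 0 = -3.5
grad_y = 2*2*2.4832 - 3 = 6.9328
Step 2: Gradient step.
x_raw = -1.75 - 0.02*-3.5 = -1.68
y_raw = 2.4832 - 0.02*6.9328 = 2.3445
Step 3: Project onto [-1, 5].
x_proj = clip(-1.68) = -1.0
y_proj = clip(2.3445) = 2.3445
Step 4: Evaluate f.
f(-1.0, 2.3445) = 4.9601


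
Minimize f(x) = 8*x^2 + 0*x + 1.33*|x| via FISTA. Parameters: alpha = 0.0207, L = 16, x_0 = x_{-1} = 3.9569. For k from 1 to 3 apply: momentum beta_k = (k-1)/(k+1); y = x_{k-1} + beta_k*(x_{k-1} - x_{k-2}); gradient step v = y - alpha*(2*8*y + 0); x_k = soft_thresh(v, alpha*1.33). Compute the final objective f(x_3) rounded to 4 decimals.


FISTA on f(x) = 8*x^2 + 0*x + 1.33*|x|
L = 16, alpha = 0.0207
Iteration 1: beta = 0.0, y = 3.9569 + 0.0*(3.9569 - 3.9569) = 3.9569
  grad(y) = 63.3104, v = y - alpha*grad = 2.6464
  prox(v) = soft_thresh(2.6464, 0.0275) = 2.6188
Iteration 2: beta = 0.3333, y = 2.6188 + 0.3333*(2.6188 - 3.9569) = 2.1728
  grad(y) = 34.7652, v = y - alpha*grad = 1.4532
  prox(v) = soft_thresh(1.4532, 0.0275) = 1.4257
Iteration 3: beta = 0.5, y = 1.4257 + 0.5*(1.4257 - 2.6188) = 0.8291
  grad(y) = 13.265, v = y - alpha*grad = 0.5545
  prox(v) = soft_thresh(0.5545, 0.0275) = 0.5269
f(x_3) = 8*0.5269^2 + 0*0.5269 + 1.33*|0.5269| = 2.9222


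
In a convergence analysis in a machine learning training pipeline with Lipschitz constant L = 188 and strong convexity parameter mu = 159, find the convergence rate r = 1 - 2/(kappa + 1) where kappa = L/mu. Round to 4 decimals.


Step 1: Compute the condition number.
kappa = L/mu = 188/159 = 1.1824
Step 2: Compute the convergence rate.
r = 1 - 2/(kappa + 1) = 1 - 2*mu/(L + mu) = (L - mu)/(L + mu) = 29/347 = 0.0836


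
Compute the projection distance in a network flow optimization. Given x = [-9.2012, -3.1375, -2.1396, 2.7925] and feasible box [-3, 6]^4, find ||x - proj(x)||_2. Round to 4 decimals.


Project each component onto [-3, 6].
clip(-9.2012) = -3.0, clip(-3.1375) = -3.0, clip(-2.1396) = -2.1396, clip(2.7925) = 2.7925
Projection = [-3.0, -3.0, -2.1396, 2.7925]
Squared diffs: [38.4549, 0.0189, 0.0, 0.0]
Distance = sqrt(38.4738) = 6.2027


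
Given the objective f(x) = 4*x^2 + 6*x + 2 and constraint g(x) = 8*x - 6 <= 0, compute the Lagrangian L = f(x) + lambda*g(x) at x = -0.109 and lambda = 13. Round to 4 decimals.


Step 1: Evaluate f(x).
f(-0.109) = 4*(-0.109)^2 + 6*(-0.109) + 2 = 1.3935
Step 2: Evaluate g(x).
g(-0.109) = 8*-0.109 - 6 = -6.872
Step 3: Compute Lagrangian.
L = 1.3935 + 13*-6.872 = -87.9425


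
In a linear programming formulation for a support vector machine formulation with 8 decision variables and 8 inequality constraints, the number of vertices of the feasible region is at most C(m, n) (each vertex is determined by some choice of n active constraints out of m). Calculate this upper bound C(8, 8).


Each vertex corresponds to some choice of n active constraints out of m, so the number of vertices is at most C(m, n) = m! / (n!(m-n)!).
m = 8, n = 8
Numerator: 8 * 7 * 6 * 5 * 4 * 3 * 2 * 1
Denominator: 8! = 40320
C(8, 8) = 1


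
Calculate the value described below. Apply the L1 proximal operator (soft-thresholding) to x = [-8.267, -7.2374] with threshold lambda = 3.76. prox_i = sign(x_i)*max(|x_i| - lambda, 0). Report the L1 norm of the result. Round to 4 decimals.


Soft-thresholding with lambda = 3.76:
prox(-8.267) = sign(-8.267)*max(|-8.267| - 3.76, 0) = -4.507
prox(-7.2374) = sign(-7.2374)*max(|-7.2374| - 3.76, 0) = -3.4774
prox(x) = [-4.507, -3.4774]
||prox(x)||_1 = 4.507 + 3.4774 = 7.9844


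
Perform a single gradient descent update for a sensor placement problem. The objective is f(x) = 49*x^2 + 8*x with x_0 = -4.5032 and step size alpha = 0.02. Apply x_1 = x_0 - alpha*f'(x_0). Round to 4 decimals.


We compute the gradient at x_0 and apply the update.
f'(x) = 98*x + 8
f'(-4.5032) = 98*-4.5032 + 8 = -433.3136
x_1 = -4.5032 - 0.02*-433.3136 = 4.1631


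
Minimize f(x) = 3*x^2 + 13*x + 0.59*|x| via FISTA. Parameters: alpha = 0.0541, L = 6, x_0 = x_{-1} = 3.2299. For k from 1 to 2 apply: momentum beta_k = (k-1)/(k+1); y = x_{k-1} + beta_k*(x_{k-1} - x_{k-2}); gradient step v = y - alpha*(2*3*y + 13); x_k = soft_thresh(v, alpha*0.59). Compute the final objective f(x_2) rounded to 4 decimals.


FISTA on f(x) = 3*x^2 + 13*x + 0.59*|x|
L = 6, alpha = 0.0541
Iteration 1: beta = 0.0, y = 3.2299 + 0.0*(3.2299 - 3.2299) = 3.2299
  grad(y) = 32.3794, v = y - alpha*grad = 1.4782
  prox(v) = soft_thresh(1.4782, 0.0319) = 1.4463
Iteration 2: beta = 0.3333, y = 1.4463 + 0.3333*(1.4463 - 3.2299) = 0.8517
  grad(y) = 18.1102, v = y - alpha*grad = -0.1281
  prox(v) = soft_thresh(-0.1281, 0.0319) = -0.0961
f(x_2) = 3*(-0.0961)^2 + 13*(-0.0961) + 0.59*|-0.0961| = -1.1653


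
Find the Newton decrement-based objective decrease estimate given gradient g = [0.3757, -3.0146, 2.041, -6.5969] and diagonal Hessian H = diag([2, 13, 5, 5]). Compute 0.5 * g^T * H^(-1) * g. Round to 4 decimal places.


Step 1: H is diagonal, so H^(-1) * g = [0.1879, -0.2319, 0.4082, -1.3194].
Step 2: g^T H^(-1) g = sum_i g_i^2 / H_ii
  = (0.3757)^2/2 + (-3.0146)^2/13 + (2.041)^2/5 + (-6.5969)^2/5
  = 0.0706 + 0.6991 + 0.8331 + 8.7038 = 10.3066
Step 3: Objective decrease = 0.5 * g^T H^(-1) g = 5.1533


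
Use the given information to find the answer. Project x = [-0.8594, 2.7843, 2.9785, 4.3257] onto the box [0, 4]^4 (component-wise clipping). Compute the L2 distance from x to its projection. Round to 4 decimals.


Project each component onto [0, 4].
clip(-0.8594) = 0.0, clip(2.7843) = 2.7843, clip(2.9785) = 2.9785, clip(4.3257) = 4.0
Projection = [0.0, 2.7843, 2.9785, 4.0]
Squared diffs: [0.7386, 0.0, 0.0, 0.1061]
Distance = sqrt(0.8447) = 0.919


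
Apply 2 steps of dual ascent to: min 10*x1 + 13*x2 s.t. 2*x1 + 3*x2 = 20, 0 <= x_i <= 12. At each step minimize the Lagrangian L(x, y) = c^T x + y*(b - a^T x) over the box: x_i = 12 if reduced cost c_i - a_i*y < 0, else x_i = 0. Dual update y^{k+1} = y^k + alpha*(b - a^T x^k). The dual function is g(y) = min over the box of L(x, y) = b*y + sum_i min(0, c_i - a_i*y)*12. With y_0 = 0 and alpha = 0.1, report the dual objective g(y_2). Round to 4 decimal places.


Dual ascent for LP: min 10*x1 + 13*x2, 2*x1 + 3*x2 = 20, 0 <= x_i <= 12
Step 1: y^k = 0.0, reduced costs: (10.0, 13.0)
  x^k = (0.0, 0.0), subgradient = b - a^T x = 20.0
  y^{k+1} = 0.0 + 0.1*20.0 = 2.0
Step 2: y^k = 2.0, reduced costs: (6.0, 7.0)
  x^k = (0.0, 0.0), subgradient = b - a^T x = 20.0
  y^{k+1} = 2.0 + 0.1*20.0 = 4.0
Dual objective at y_2 = 4.0: reduced costs (2.0, 1.0), box minimizer x = (0.0, 0.0)
g(y_2) = b*y + (c1 - a1*y)*x1 + (c2 - a2*y)*x2 = 20*4.0 + 2.0*0.0 + 1.0*0.0 = 80.0 + 0.0 + 0.0 = 80.0


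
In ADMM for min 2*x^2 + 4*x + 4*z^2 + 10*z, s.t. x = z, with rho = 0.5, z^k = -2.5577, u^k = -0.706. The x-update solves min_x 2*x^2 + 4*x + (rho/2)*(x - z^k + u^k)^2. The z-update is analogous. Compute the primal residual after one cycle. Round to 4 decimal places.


ADMM iteration with rho = 0.5, z^k = -2.5577, u^k = -0.706
Step 1: x-update.
Minimize 2*x^2 + 4*x + (0.5/2)*(x + 2.5577 - 0.706)^2
FOC: (2*2 + 0.5)*x = -4 + 0.5*(-2.5577 + 0.706)
x^{k+1} = -1.0946
Step 2: z-update.
Minimize 4*z^2 + 10*z + (0.5/2)*(-1.0946 - z - 0.706)^2
FOC: (2*4 + 0.5)*z = -10 + 0.5*(-1.0946 - 0.706)
z^{k+1} = -1.2824
Step 3: u-update.
u^{k+1} = -0.706 - 1.0946 + 1.2824 = -0.5182
Step 4: Primal residual = |-1.0946 + 1.2824| = 0.1878


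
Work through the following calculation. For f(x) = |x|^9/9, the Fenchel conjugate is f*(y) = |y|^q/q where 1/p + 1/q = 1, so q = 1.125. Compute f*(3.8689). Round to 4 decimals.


The conjugate exponent q satisfies 1/p + 1/q = 1.
p = 9, so q = 9/(9 - 1) = 1.125
|y|^q = 3.8689^1.125 = 4.5818
f*(3.8689) = 4.5818 / 1.125 = 4.0727


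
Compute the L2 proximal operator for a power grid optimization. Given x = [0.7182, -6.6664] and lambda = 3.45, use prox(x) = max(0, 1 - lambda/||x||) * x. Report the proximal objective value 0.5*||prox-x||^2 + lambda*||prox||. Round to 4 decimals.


Step 1: Compute ||x||.
||x|| = 6.705
Step 2: Compute scaling factor.
scale = max(0, 1 - 3.45/6.705) = 0.4855
Step 3: prox(x) = [0.3487, -3.2362]
||prox(x)|| = 3.255
Step 4: Proximal objective.
0.5*||prox-x||^2 = 5.9513
lambda*||prox|| = 11.2298
Total = 17.1809


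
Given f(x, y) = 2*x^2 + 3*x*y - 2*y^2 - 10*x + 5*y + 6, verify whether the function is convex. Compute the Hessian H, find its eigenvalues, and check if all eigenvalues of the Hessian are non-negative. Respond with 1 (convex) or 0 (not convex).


The Hessian of f(x,y) = 2*x^2 + 3*x*y - 2*y^2 - 10*x + 5*y + 6 is:
H = [[4, 3], [3, -4]]
Trace = 4 - 4 = 0
Determinant = 4*-4 - (3)^2 = -25
Discriminant = (0)^2 - 4*-25 = 100.0
Eigenvalues: lambda_1 = -5.0, lambda_2 = 5.0
The function is not convex.

0


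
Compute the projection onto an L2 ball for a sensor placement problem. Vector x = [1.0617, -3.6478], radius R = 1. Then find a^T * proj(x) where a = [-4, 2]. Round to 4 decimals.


Step 1: Compute ||x|| (intermediates to 6 decimals).
||x|| = sqrt(1.0617^2 + (-3.6478)^2) = 3.799165
Step 2: Project.
Since ||x|| > R, scale = R/||x|| = 1/3.799165 = 0.263216, proj(x) = scale * x
proj(x) = [0.279456, -0.960159]
Step 3: Dot product.
a^T * proj(x) = -4*0.279456 + 2*(-0.960159) = -3.0381


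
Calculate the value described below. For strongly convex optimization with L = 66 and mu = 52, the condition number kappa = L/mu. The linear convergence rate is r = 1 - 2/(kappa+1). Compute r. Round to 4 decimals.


Step 1: Compute the condition number.
kappa = L/mu = 66/52 = 1.2692
Step 2: Compute the convergence rate.
r = 1 - 2/(kappa + 1) = 1 - 2*mu/(L + mu) = (L - mu)/(L + mu) = 14/118 = 0.1186


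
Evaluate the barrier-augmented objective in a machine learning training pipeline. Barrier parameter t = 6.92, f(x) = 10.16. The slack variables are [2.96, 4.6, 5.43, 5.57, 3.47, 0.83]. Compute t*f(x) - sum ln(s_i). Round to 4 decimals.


Step 1: Compute log-barrier.
ln values: [1.0852, 1.5261, 1.6919, 1.7174, 1.2442, -0.1863]
phi = -(1.0852 + 1.5261 + 1.6919 + 1.7174 + 1.2442 - 0.1863) = -7.0784
Step 2: Compute augmented objective.
t*f(x) = 6.92*10.16 = 70.3072
Total = 70.3072 - 7.0784 = 63.2288


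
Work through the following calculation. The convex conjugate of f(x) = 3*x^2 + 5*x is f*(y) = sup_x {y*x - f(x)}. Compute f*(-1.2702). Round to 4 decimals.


f*(y) = sup_x {y*x - a*x^2 - b*x} = sup_x {(y-b)*x - a*x^2}
FOC: (y - b) - 2a*x = 0 => x* = (y - b)/(2a)
x* = (-1.2702 - 5)/(2*3) = -1.045
f*(-1.2702) = (y-b)^2/(4a) = (-1.2702 - 5)^2/(4*3)
= 39.3154/12 = 3.2763


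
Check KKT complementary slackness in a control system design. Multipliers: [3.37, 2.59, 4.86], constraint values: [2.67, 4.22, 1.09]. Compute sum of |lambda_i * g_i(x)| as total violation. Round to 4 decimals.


KKT complementary slackness check:
lambda_1 * g_1 = 3.37 * 2.67 = 8.9979
lambda_2 * g_2 = 2.59 * 4.22 = 10.9298
lambda_3 * g_3 = 4.86 * 1.09 = 5.2974
Total violation = 8.9979 + 10.9298 + 5.2974 = 25.2251


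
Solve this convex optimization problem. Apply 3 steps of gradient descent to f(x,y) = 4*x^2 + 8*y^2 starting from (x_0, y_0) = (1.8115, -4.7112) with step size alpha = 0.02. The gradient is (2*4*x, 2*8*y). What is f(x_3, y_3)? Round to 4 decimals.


Gradient descent on f(x,y) = 4*x^2 + 8*y^2.
Starting point: (1.8115, -4.7112), alpha = 0.02
Step 1: grad_x = 2*4*1.8115 = 14.492, grad_y = 2*8*-4.7112 = -75.3792
  x_1 = 1.8115 - 0.02*14.492 = 1.5217
  y_1 = -4.7112 - 0.02*-75.3792 = -3.2036
Step 2: grad_x = 2*4*1.5217 = 12.1733, grad_y = 2*8*-3.2036 = -51.2579
  x_2 = 1.5217 - 0.02*12.1733 = 1.2782
  y_2 = -3.2036 - 0.02*-51.2579 = -2.1785
Step 3: grad_x = 2*4*1.2782 = 10.2256, grad_y = 2*8*-2.1785 = -34.8553
  x_3 = 1.2782 - 0.02*10.2256 = 1.0737
  y_3 = -2.1785 - 0.02*-34.8553 = -1.4814
f(1.0737, -1.4814) = 4*1.0737^2 + 8*(-1.4814)^2 = 22.1664


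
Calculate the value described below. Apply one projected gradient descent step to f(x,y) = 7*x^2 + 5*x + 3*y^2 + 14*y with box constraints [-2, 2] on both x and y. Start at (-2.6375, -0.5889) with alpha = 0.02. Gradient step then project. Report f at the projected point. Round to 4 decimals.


Step 1: Compute gradient at (-2.6375, -0.5889).
grad_x = 2*7*-2.6375 + 5 = -31.925
grad_y = 2*3*-0.5889 + 14 = 10.4666
Step 2: Gradient step.
x_raw = -2.6375 - 0.02*-31.925 = -1.999
y_raw = -0.5889 - 0.02*10.4666 = -0.7982
Step 3: Project onto [-2, 2].
x_proj = clip(-1.999) = -1.999
y_proj = clip(-0.7982) = -0.7982
Step 4: Evaluate f.
f(-1.999, -0.7982) = 8.7133


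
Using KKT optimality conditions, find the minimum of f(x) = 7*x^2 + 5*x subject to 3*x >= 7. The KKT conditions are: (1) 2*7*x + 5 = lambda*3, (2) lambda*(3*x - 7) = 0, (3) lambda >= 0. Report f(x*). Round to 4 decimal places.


Step 1: Try lambda = 0 (constraint inactive).
x_unc = -5/(2*7) = -0.3571
Check: 3*-0.3571 = -1.0713 < 7 -- violated!
Step 2: Constraint must be active: 3*x = 7
x* = 7/3 = 2.3333 (rounded; the exact value 7/3 is used below)
lambda = (2*7*(7/3) + 5)/3 = 12.5556
Step 3: Compute optimal value.
f(x*) = 7*(7/3)^2 + 5*(7/3) = 49.7778


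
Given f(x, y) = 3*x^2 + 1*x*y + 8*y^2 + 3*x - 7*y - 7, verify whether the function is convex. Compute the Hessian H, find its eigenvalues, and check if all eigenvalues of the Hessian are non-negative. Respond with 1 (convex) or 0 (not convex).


The Hessian of f(x,y) = 3*x^2 + 1*x*y + 8*y^2 + 3*x - 7*y - 7 is:
H = [[6, 1], [1, 16]]
Trace = 6 + 16 = 22
Determinant = 6*16 - (1)^2 = 95
Discriminant = (22)^2 - 4*95 = 104.0
Eigenvalues: lambda_1 = 5.901, lambda_2 = 16.099
The function is convex.

1


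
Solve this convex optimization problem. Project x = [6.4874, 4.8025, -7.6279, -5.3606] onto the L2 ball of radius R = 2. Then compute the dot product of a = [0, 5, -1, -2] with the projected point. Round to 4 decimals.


Step 1: Compute ||x|| (intermediates to 6 decimals).
||x|| = sqrt(6.4874^2 + 4.8025^2 + (-7.6279)^2 + (-5.3606)^2) = 12.331717
Step 2: Project.
Since ||x|| > R, scale = R/||x|| = 2/12.331717 = 0.162183, proj(x) = scale * x
proj(x) = [1.052146, 0.778884, -1.237116, -0.869398]
Step 3: Dot product.
a^T * proj(x) = 0*1.052146 + 5*0.778884 - 1*(-1.237116) - 2*(-0.869398) = 6.8703


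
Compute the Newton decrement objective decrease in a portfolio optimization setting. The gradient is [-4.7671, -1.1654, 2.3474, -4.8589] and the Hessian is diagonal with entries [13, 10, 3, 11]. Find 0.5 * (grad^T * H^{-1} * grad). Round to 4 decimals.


Step 1: H is diagonal, so H^(-1) * g = [-0.3667, -0.1165, 0.7825, -0.4417].
Step 2: g^T H^(-1) g = sum_i g_i^2 / H_ii
  = (-4.7671)^2/13 + (-1.1654)^2/10 + (2.3474)^2/3 + (-4.8589)^2/11
  = 1.7481 + 0.1358 + 1.8368 + 2.1463 = 5.8669
Step 3: Objective decrease = 0.5 * g^T H^(-1) g = 2.9335


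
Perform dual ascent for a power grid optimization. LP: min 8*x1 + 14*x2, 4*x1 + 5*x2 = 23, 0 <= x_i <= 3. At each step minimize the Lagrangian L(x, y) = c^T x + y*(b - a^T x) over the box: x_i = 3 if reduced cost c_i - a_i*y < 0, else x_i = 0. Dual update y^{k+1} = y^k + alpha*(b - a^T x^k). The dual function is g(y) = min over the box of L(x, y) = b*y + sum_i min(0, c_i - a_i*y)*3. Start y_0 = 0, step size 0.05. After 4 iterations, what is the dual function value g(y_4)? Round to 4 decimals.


Dual ascent for LP: min 8*x1 + 14*x2, 4*x1 + 5*x2 = 23, 0 <= x_i <= 3
Step 1: y^k = 0.0, reduced costs: (8.0, 14.0)
  x^k = (0.0, 0.0), subgradient = b - a^T x = 23.0
  y^{k+1} = 0.0 + 0.05*23.0 = 1.15
Step 2: y^k = 1.15, reduced costs: (3.4, 8.25)
  x^k = (0.0, 0.0), subgradient = b - a^T x = 23.0
  y^{k+1} = 1.15 + 0.05*23.0 = 2.3
Step 3: y^k = 2.3, reduced costs: (-1.2, 2.5)
  x^k = (3.0, 0.0), subgradient = b - a^T x = 11.0
  y^{k+1} = 2.3 + 0.05*11.0 = 2.85
Step 4: y^k = 2.85, reduced costs: (-3.4, -0.25)
  x^k = (3.0, 3.0), subgradient = b - a^T x = -4.0
  y^{k+1} = 2.85 + 0.05*-4.0 = 2.65
Dual objective at y_4 = 2.65: reduced costs (-2.6, 0.75), box minimizer x = (3.0, 0.0)
g(y_4) = b*y + (c1 - a1*y)*x1 + (c2 - a2*y)*x2 = 23*2.65 + (-2.6)*3.0 + 0.75*0.0 = 60.95 - 7.8 + 0.0 = 53.15
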